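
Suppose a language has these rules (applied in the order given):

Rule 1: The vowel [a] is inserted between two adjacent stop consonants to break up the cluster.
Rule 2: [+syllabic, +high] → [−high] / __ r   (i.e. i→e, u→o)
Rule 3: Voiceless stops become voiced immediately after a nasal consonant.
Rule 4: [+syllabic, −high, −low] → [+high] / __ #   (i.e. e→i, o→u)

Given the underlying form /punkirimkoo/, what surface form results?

pungerimgou

Rule 1 (stop-cluster a-epenthesis): no segment meets the environment; /punkirimkoo/ is unchanged.
Rule 2 (pre-rhotic lowering): /i/ is a high vowel immediately before /r/, so it lowers to [e]. /punkirimkoo/ → punkerimkoo.
Rule 3 (post-nasal voicing): /k/ is a voiceless stop immediately after the nasal /n/, so it voices to [g]. /k/ is a voiceless stop immediately after the nasal /m/, so it voices to [g]. /punkerimkoo/ → pungerimgoo.
Rule 4 (final vowel raising): /o/ is a mid vowel in word-final position, so it raises to [u]. /pungerimgoo/ → pungerimgou.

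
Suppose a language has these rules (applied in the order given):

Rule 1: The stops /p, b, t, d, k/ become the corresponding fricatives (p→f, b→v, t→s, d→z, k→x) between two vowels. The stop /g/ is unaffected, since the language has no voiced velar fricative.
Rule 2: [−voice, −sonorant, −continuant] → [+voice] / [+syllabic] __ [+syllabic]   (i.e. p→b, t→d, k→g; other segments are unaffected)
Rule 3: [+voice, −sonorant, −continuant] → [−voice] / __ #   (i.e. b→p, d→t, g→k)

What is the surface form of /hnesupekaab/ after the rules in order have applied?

Rule 1 (intervocalic spirantization): /p/ is a stop between vowels /u/ and /e/, so it spirantizes to the fricative [f]. /k/ is a stop between vowels /e/ and /a/, so it spirantizes to the fricative [x]. /hnesupekaab/ → hnesufexaab.
Rule 2 (intervocalic voicing): no segment meets the environment; /hnesufexaab/ is unchanged.
Rule 3 (final devoicing): /b/ is a voiced stop in word-final position, so it devoices to [p]. /hnesufexaab/ → hnesufexaap.

hnesufexaap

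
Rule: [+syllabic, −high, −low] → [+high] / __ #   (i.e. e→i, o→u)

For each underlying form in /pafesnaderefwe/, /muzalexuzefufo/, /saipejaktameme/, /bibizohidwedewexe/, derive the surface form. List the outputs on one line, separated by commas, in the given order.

pafesnaderefwi, muzalexuzefufu, saipejaktamemi, bibizohidwedewexi

/pafesnaderefwe/: /e/ is a mid vowel in word-final position, so it raises to [i]. → [pafesnaderefwi].
/muzalexuzefufo/: /o/ is a mid vowel in word-final position, so it raises to [u]. → [muzalexuzefufu].
/saipejaktameme/: /e/ is a mid vowel in word-final position, so it raises to [i]. → [saipejaktamemi].
/bibizohidwedewexe/: /e/ is a mid vowel in word-final position, so it raises to [i]. → [bibizohidwedewexi].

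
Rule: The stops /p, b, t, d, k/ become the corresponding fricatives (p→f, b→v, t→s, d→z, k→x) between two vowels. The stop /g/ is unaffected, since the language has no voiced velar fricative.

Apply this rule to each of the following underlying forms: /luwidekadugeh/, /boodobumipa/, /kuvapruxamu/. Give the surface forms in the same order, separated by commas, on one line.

luwizexazugeh, boozovumifa, kuvapruxamu

/luwidekadugeh/: /d/ is a stop between vowels /i/ and /e/, so it spirantizes to the fricative [z]. /k/ is a stop between vowels /e/ and /a/, so it spirantizes to the fricative [x]. /d/ is a stop between vowels /a/ and /u/, so it spirantizes to the fricative [z]. → [luwizexazugeh].
/boodobumipa/: /d/ is a stop between vowels /o/ and /o/, so it spirantizes to the fricative [z]. /b/ is a stop between vowels /o/ and /u/, so it spirantizes to the fricative [v]. /p/ is a stop between vowels /i/ and /a/, so it spirantizes to the fricative [f]. → [boozovumifa].
/kuvapruxamu/: the rule's environment is not met; surfaces unchanged as [kuvapruxamu].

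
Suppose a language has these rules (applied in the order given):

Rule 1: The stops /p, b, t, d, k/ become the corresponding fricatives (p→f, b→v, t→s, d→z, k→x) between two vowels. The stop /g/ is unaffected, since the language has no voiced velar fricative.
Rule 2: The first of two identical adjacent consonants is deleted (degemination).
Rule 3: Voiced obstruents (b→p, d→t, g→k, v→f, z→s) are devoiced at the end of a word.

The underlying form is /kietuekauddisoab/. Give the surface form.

kiesuexaudisoap

Rule 1 (intervocalic spirantization): /t/ is a stop between vowels /e/ and /u/, so it spirantizes to the fricative [s]. /k/ is a stop between vowels /e/ and /a/, so it spirantizes to the fricative [x]. /kietuekauddisoab/ → kiesuexauddisoab.
Rule 2 (degemination): /dd/ is a geminate; the first /d/ deletes. /kiesuexauddisoab/ → kiesuexaudisoab.
Rule 3 (final devoicing): /b/ is a voiced obstruent in word-final position, so it devoices to [p]. /kiesuexaudisoab/ → kiesuexaudisoap.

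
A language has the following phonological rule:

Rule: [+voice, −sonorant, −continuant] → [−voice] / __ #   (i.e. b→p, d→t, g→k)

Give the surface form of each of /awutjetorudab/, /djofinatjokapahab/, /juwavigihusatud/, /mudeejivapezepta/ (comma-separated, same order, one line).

awutjetorudap, djofinatjokapahap, juwavigihusatut, mudeejivapezepta

/awutjetorudab/: /b/ is a voiced stop in word-final position, so it devoices to [p]. → [awutjetorudap].
/djofinatjokapahab/: /b/ is a voiced stop in word-final position, so it devoices to [p]. → [djofinatjokapahap].
/juwavigihusatud/: /d/ is a voiced stop in word-final position, so it devoices to [t]. → [juwavigihusatut].
/mudeejivapezepta/: the rule's environment is not met; surfaces unchanged as [mudeejivapezepta].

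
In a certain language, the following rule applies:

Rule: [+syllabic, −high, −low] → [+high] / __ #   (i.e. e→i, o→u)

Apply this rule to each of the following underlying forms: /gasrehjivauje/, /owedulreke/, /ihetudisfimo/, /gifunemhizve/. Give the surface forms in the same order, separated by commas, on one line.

gasrehjivauji, owedulreki, ihetudisfimu, gifunemhizvi

/gasrehjivauje/: /e/ is a mid vowel in word-final position, so it raises to [i]. → [gasrehjivauji].
/owedulreke/: /e/ is a mid vowel in word-final position, so it raises to [i]. → [owedulreki].
/ihetudisfimo/: /o/ is a mid vowel in word-final position, so it raises to [u]. → [ihetudisfimu].
/gifunemhizve/: /e/ is a mid vowel in word-final position, so it raises to [i]. → [gifunemhizvi].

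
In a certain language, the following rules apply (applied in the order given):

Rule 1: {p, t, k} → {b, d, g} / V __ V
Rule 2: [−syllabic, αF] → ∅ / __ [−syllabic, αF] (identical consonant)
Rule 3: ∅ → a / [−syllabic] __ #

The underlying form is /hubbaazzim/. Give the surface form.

Rule 1 (intervocalic voicing): no segment meets the environment; /hubbaazzim/ is unchanged.
Rule 2 (degemination): /bb/ is a geminate; the first /b/ deletes. /zz/ is a geminate; the first /z/ deletes. /hubbaazzim/ → hubaazim.
Rule 3 (final a-epenthesis): the form ends in the consonant /m/, so [a] is inserted word-finally. /hubaazim/ → hubaazima.

hubaazima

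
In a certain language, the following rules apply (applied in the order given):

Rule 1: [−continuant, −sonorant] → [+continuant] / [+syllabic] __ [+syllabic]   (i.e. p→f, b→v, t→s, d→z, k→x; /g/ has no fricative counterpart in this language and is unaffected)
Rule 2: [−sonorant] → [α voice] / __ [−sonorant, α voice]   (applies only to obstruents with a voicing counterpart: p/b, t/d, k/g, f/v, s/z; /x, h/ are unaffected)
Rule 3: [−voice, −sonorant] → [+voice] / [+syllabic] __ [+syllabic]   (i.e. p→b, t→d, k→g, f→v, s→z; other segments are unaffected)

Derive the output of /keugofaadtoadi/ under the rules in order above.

keugovaattoazi

Rule 1 (intervocalic spirantization): /d/ is a stop between vowels /a/ and /i/, so it spirantizes to the fricative [z]. /keugofaadtoadi/ → keugofaadtoazi.
Rule 2 (regressive voicing assimilation): /d/ precedes the voiceless obstruent /t/, so it devoices to [t] by assimilation. /keugofaadtoazi/ → keugofaattoazi.
Rule 3 (intervocalic voicing): /f/ is a voiceless obstruent between vowels /o/ and /a/, so it voices to [v]. /keugofaattoazi/ → keugovaattoazi.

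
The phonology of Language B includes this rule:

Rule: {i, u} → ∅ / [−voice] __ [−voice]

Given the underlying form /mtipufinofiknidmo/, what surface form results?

mtpfinofknidmo

/i/ is a high vowel flanked by voiceless consonants /t/ and /p/, so it deletes.
/u/ is a high vowel flanked by voiceless consonants /p/ and /f/, so it deletes.
/i/ is a high vowel flanked by voiceless consonants /f/ and /k/, so it deletes.
The other instances of /i/ do not occur in the required environment and remain unchanged.
Surface form: [mtpfinofknidmo].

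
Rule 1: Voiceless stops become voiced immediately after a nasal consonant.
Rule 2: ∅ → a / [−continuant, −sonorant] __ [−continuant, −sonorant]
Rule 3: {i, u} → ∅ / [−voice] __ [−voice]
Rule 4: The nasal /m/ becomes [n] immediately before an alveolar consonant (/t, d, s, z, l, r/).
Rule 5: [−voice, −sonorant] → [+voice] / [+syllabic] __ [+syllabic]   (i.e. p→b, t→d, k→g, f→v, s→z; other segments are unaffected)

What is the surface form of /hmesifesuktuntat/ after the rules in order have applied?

Rule 1 (post-nasal voicing): /t/ is a voiceless stop immediately after the nasal /n/, so it voices to [d]. /hmesifesuktuntat/ → hmesifesuktundat.
Rule 2 (stop-cluster a-epenthesis): /k/ and /t/ form a stop–stop cluster, so [a] is inserted between them. /hmesifesuktundat/ → hmesifesukatundat.
Rule 3 (high vowel syncope): /i/ is a high vowel flanked by voiceless consonants /s/ and /f/, so it deletes. /u/ is a high vowel flanked by voiceless consonants /s/ and /k/, so it deletes. /hmesifesukatundat/ → hmesfeskatundat.
Rule 4 (nasal place assimilation): no segment meets the environment; /hmesfeskatundat/ is unchanged.
Rule 5 (intervocalic voicing): /t/ is a voiceless obstruent between vowels /a/ and /u/, so it voices to [d]. /hmesfeskatundat/ → hmesfeskadundat.

hmesfeskadundat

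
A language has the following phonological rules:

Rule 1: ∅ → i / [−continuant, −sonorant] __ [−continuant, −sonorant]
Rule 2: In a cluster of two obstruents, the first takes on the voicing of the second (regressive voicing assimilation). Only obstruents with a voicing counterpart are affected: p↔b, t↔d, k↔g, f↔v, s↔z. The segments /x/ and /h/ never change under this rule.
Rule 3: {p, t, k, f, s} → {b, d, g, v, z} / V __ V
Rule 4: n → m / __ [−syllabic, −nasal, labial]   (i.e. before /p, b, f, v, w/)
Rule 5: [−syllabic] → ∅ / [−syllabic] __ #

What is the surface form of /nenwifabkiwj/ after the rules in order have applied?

Rule 1 (stop-cluster i-epenthesis): /b/ and /k/ form a stop–stop cluster, so [i] is inserted between them. /nenwifabkiwj/ → nenwifabikiwj.
Rule 2 (regressive voicing assimilation): no segment meets the environment; /nenwifabikiwj/ is unchanged.
Rule 3 (intervocalic voicing): /f/ is a voiceless obstruent between vowels /i/ and /a/, so it voices to [v]. /k/ is a voiceless obstruent between vowels /i/ and /i/, so it voices to [g]. /nenwifabikiwj/ → nenwivabigiwj.
Rule 4 (nasal place assimilation): /n/ precedes the labial consonant /w/, so it assimilates in place to [m]. /nenwivabigiwj/ → nemwivabigiwj.
Rule 5 (final cluster simplification): /j/ is the second consonant of a word-final cluster /wj/, so it deletes. /nemwivabigiwj/ → nemwivabigiw.

nemwivabigiw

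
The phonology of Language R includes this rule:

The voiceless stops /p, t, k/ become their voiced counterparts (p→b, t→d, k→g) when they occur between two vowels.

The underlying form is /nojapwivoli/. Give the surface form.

No segment of /nojapwivoli/ meets the structural description of the rule, so the form surfaces unchanged.

nojapwivoli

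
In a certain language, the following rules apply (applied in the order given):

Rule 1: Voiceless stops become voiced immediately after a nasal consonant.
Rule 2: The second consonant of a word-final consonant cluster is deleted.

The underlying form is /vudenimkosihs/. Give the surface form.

vudenimgosih

Rule 1 (post-nasal voicing): /k/ is a voiceless stop immediately after the nasal /m/, so it voices to [g]. /vudenimkosihs/ → vudenimgosihs.
Rule 2 (final cluster simplification): /s/ is the second consonant of a word-final cluster /hs/, so it deletes. /vudenimgosihs/ → vudenimgosih.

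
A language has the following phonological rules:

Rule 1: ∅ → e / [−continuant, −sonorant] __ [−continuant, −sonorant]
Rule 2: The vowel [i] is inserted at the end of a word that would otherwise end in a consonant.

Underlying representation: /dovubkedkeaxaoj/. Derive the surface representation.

dovubekedekeaxaoji

Rule 1 (stop-cluster e-epenthesis): /b/ and /k/ form a stop–stop cluster, so [e] is inserted between them. /d/ and /k/ form a stop–stop cluster, so [e] is inserted between them. /dovubkedkeaxaoj/ → dovubekedekeaxaoj.
Rule 2 (final i-epenthesis): the form ends in the consonant /j/, so [i] is inserted word-finally. /dovubekedekeaxaoj/ → dovubekedekeaxaoji.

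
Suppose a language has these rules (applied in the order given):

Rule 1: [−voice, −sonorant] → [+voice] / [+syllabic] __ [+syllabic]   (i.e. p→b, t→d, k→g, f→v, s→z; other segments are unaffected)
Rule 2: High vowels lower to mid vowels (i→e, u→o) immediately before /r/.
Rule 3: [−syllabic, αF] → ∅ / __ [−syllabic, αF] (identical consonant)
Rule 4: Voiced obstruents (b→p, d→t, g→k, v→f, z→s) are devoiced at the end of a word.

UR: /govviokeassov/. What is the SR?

Rule 1 (intervocalic voicing): /k/ is a voiceless obstruent between vowels /o/ and /e/, so it voices to [g]. /govviokeassov/ → govviogeassov.
Rule 2 (pre-rhotic lowering): no segment meets the environment; /govviogeassov/ is unchanged.
Rule 3 (degemination): /vv/ is a geminate; the first /v/ deletes. /ss/ is a geminate; the first /s/ deletes. /govviogeassov/ → goviogeasov.
Rule 4 (final devoicing): /v/ is a voiced obstruent in word-final position, so it devoices to [f]. /goviogeasov/ → goviogeasof.

goviogeasof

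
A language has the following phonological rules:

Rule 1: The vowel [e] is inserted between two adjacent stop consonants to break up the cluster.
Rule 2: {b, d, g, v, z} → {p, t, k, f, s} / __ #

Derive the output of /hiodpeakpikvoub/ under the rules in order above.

hiodepeakepikvoup

Rule 1 (stop-cluster e-epenthesis): /d/ and /p/ form a stop–stop cluster, so [e] is inserted between them. /k/ and /p/ form a stop–stop cluster, so [e] is inserted between them. /hiodpeakpikvoub/ → hiodepeakepikvoub.
Rule 2 (final devoicing): /b/ is a voiced obstruent in word-final position, so it devoices to [p]. /hiodepeakepikvoub/ → hiodepeakepikvoup.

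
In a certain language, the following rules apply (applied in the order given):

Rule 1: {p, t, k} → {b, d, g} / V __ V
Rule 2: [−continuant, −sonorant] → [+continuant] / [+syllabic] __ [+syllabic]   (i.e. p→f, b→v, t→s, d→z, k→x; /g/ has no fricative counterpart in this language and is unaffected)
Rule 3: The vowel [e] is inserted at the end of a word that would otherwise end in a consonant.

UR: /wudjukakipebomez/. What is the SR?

wudjugagivevomeze

Rule 1 (intervocalic voicing): /k/ is a voiceless stop between vowels /u/ and /a/, so it voices to [g]. /k/ is a voiceless stop between vowels /a/ and /i/, so it voices to [g]. /p/ is a voiceless stop between vowels /i/ and /e/, so it voices to [b]. /wudjukakipebomez/ → wudjugagibebomez.
Rule 2 (intervocalic spirantization): /b/ is a stop between vowels /i/ and /e/, so it spirantizes to the fricative [v]. /b/ is a stop between vowels /e/ and /o/, so it spirantizes to the fricative [v]. /wudjugagibebomez/ → wudjugagivevomez.
Rule 3 (final e-epenthesis): the form ends in the consonant /z/, so [e] is inserted word-finally. /wudjugagivevomez/ → wudjugagivevomeze.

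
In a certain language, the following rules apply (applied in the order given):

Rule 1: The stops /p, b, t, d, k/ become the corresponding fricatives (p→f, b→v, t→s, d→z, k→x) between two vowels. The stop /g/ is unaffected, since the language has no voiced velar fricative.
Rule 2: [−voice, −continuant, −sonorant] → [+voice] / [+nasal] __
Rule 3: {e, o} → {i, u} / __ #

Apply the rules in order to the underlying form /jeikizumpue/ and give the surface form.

Rule 1 (intervocalic spirantization): /k/ is a stop between vowels /i/ and /i/, so it spirantizes to the fricative [x]. /jeikizumpue/ → jeixizumpue.
Rule 2 (post-nasal voicing): /p/ is a voiceless stop immediately after the nasal /m/, so it voices to [b]. /jeixizumpue/ → jeixizumbue.
Rule 3 (final vowel raising): /e/ is a mid vowel in word-final position, so it raises to [i]. /jeixizumbue/ → jeixizumbui.

jeixizumbui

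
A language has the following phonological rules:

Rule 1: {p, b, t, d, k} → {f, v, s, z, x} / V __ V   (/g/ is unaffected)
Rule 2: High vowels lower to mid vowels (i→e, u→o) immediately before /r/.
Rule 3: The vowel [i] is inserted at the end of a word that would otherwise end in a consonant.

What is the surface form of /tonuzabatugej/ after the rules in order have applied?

Rule 1 (intervocalic spirantization): /b/ is a stop between vowels /a/ and /a/, so it spirantizes to the fricative [v]. /t/ is a stop between vowels /a/ and /u/, so it spirantizes to the fricative [s]. /tonuzabatugej/ → tonuzavasugej.
Rule 2 (pre-rhotic lowering): no segment meets the environment; /tonuzavasugej/ is unchanged.
Rule 3 (final i-epenthesis): the form ends in the consonant /j/, so [i] is inserted word-finally. /tonuzavasugej/ → tonuzavasugeji.

tonuzavasugeji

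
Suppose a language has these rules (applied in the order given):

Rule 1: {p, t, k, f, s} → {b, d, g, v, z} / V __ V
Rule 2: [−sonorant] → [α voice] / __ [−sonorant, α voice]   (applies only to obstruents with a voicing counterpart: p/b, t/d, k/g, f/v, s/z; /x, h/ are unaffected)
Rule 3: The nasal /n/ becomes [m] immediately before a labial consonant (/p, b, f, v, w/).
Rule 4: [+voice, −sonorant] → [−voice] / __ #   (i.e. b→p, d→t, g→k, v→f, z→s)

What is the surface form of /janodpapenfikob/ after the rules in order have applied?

janotpabemfigop

Rule 1 (intervocalic voicing): /p/ is a voiceless obstruent between vowels /a/ and /e/, so it voices to [b]. /k/ is a voiceless obstruent between vowels /i/ and /o/, so it voices to [g]. /janodpapenfikob/ → janodpabenfigob.
Rule 2 (regressive voicing assimilation): /d/ precedes the voiceless obstruent /p/, so it devoices to [t] by assimilation. /janodpabenfigob/ → janotpabenfigob.
Rule 3 (nasal place assimilation): /n/ precedes the labial consonant /f/, so it assimilates in place to [m]. /janotpabenfigob/ → janotpabemfigob.
Rule 4 (final devoicing): /b/ is a voiced obstruent in word-final position, so it devoices to [p]. /janotpabemfigob/ → janotpabemfigop.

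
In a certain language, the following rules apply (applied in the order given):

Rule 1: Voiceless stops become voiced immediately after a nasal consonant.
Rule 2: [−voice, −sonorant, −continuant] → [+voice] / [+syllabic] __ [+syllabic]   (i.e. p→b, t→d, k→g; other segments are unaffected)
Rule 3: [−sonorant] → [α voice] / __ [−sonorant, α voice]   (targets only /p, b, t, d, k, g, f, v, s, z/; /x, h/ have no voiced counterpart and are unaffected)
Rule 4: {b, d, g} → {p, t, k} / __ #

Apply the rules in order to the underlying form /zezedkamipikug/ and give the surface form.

Rule 1 (post-nasal voicing): no segment meets the environment; /zezedkamipikug/ is unchanged.
Rule 2 (intervocalic voicing): /p/ is a voiceless stop between vowels /i/ and /i/, so it voices to [b]. /k/ is a voiceless stop between vowels /i/ and /u/, so it voices to [g]. /zezedkamipikug/ → zezedkamibigug.
Rule 3 (regressive voicing assimilation): /d/ precedes the voiceless obstruent /k/, so it devoices to [t] by assimilation. /zezedkamibigug/ → zezetkamibigug.
Rule 4 (final devoicing): /g/ is a voiced stop in word-final position, so it devoices to [k]. /zezetkamibigug/ → zezetkamibiguk.

zezetkamibiguk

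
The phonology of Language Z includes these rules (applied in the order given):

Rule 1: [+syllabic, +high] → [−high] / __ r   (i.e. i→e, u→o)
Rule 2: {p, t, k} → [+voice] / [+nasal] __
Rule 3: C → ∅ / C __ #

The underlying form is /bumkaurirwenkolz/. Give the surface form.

Rule 1 (pre-rhotic lowering): /u/ is a high vowel immediately before /r/, so it lowers to [o]. /i/ is a high vowel immediately before /r/, so it lowers to [e]. /bumkaurirwenkolz/ → bumkaorerwenkolz.
Rule 2 (post-nasal voicing): /k/ is a voiceless stop immediately after the nasal /m/, so it voices to [g]. /k/ is a voiceless stop immediately after the nasal /n/, so it voices to [g]. /bumkaorerwenkolz/ → bumgaorerwengolz.
Rule 3 (final cluster simplification): /z/ is the second consonant of a word-final cluster /lz/, so it deletes. /bumgaorerwengolz/ → bumgaorerwengol.

bumgaorerwengol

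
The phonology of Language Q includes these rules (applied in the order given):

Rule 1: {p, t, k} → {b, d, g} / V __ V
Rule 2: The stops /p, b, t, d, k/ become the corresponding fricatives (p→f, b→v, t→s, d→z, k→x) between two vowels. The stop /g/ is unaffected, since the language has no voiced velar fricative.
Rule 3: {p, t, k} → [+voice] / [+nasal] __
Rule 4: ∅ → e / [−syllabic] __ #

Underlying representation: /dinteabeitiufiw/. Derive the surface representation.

Rule 1 (intervocalic voicing): /t/ is a voiceless stop between vowels /i/ and /i/, so it voices to [d]. /dinteabeitiufiw/ → dinteabeidiufiw.
Rule 2 (intervocalic spirantization): /b/ is a stop between vowels /a/ and /e/, so it spirantizes to the fricative [v]. /d/ is a stop between vowels /i/ and /i/, so it spirantizes to the fricative [z]. /dinteabeidiufiw/ → dinteaveiziufiw.
Rule 3 (post-nasal voicing): /t/ is a voiceless stop immediately after the nasal /n/, so it voices to [d]. /dinteaveiziufiw/ → dindeaveiziufiw.
Rule 4 (final e-epenthesis): the form ends in the consonant /w/, so [e] is inserted word-finally. /dindeaveiziufiw/ → dindeaveiziufiwe.

dindeaveiziufiwe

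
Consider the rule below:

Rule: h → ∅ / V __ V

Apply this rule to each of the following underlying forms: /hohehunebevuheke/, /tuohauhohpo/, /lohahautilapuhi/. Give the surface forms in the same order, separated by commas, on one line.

/hohehunebevuheke/: /h/ occurs between vowels /o/ and /e/, so it deletes. /h/ occurs between vowels /e/ and /u/, so it deletes. /h/ occurs between vowels /u/ and /e/, so it deletes. → [hoeunebevueke].
/tuohauhohpo/: /h/ occurs between vowels /o/ and /a/, so it deletes. /h/ occurs between vowels /u/ and /o/, so it deletes. → [tuoauohpo].
/lohahautilapuhi/: /h/ occurs between vowels /o/ and /a/, so it deletes. /h/ occurs between vowels /a/ and /a/, so it deletes. /h/ occurs between vowels /u/ and /i/, so it deletes. → [loaautilapui].

hoeunebevueke, tuoauohpo, loaautilapui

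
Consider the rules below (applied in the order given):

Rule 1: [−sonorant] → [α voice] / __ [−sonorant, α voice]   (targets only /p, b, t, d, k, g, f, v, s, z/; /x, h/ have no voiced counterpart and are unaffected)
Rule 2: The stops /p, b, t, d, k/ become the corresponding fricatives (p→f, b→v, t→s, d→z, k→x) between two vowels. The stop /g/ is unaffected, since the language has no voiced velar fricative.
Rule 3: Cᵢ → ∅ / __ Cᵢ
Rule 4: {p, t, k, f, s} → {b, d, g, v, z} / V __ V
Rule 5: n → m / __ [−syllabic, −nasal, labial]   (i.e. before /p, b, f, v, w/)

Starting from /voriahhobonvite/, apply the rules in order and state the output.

Rule 1 (regressive voicing assimilation): no segment meets the environment; /voriahhobonvite/ is unchanged.
Rule 2 (intervocalic spirantization): /b/ is a stop between vowels /o/ and /o/, so it spirantizes to the fricative [v]. /t/ is a stop between vowels /i/ and /e/, so it spirantizes to the fricative [s]. /voriahhobonvite/ → voriahhovonvise.
Rule 3 (degemination): /hh/ is a geminate; the first /h/ deletes. /voriahhovonvise/ → voriahovonvise.
Rule 4 (intervocalic voicing): /s/ is a voiceless obstruent between vowels /i/ and /e/, so it voices to [z]. /voriahovonvise/ → voriahovonvize.
Rule 5 (nasal place assimilation): /n/ precedes the labial consonant /v/, so it assimilates in place to [m]. /voriahovonvize/ → voriahovomvize.

voriahovomvize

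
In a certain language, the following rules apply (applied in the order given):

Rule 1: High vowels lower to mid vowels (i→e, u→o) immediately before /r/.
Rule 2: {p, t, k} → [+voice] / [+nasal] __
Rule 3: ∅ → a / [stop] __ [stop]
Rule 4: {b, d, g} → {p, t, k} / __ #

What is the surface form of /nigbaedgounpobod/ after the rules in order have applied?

Rule 1 (pre-rhotic lowering): no segment meets the environment; /nigbaedgounpobod/ is unchanged.
Rule 2 (post-nasal voicing): /p/ is a voiceless stop immediately after the nasal /n/, so it voices to [b]. /nigbaedgounpobod/ → nigbaedgounbobod.
Rule 3 (stop-cluster a-epenthesis): /g/ and /b/ form a stop–stop cluster, so [a] is inserted between them. /d/ and /g/ form a stop–stop cluster, so [a] is inserted between them. /nigbaedgounbobod/ → nigabaedagounbobod.
Rule 4 (final devoicing): /d/ is a voiced stop in word-final position, so it devoices to [t]. /nigabaedagounbobod/ → nigabaedagounbobot.

nigabaedagounbobot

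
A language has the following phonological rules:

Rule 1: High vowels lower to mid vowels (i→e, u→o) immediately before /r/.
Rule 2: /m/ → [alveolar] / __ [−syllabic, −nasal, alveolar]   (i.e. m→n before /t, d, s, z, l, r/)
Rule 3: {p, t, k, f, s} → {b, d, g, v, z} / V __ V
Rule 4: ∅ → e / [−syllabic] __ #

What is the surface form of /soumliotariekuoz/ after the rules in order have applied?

sounliodarieguoze

Rule 1 (pre-rhotic lowering): no segment meets the environment; /soumliotariekuoz/ is unchanged.
Rule 2 (nasal place assimilation): /m/ precedes the alveolar consonant /l/, so it assimilates in place to [n]. /soumliotariekuoz/ → sounliotariekuoz.
Rule 3 (intervocalic voicing): /t/ is a voiceless obstruent between vowels /o/ and /a/, so it voices to [d]. /k/ is a voiceless obstruent between vowels /e/ and /u/, so it voices to [g]. /sounliotariekuoz/ → sounliodarieguoz.
Rule 4 (final e-epenthesis): the form ends in the consonant /z/, so [e] is inserted word-finally. /sounliodarieguoz/ → sounliodarieguoze.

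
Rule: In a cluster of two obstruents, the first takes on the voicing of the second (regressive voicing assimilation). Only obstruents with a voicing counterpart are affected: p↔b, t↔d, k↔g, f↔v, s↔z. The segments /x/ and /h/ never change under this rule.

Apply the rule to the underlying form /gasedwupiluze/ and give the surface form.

No segment of /gasedwupiluze/ meets the structural description of the rule, so the form surfaces unchanged.

gasedwupiluze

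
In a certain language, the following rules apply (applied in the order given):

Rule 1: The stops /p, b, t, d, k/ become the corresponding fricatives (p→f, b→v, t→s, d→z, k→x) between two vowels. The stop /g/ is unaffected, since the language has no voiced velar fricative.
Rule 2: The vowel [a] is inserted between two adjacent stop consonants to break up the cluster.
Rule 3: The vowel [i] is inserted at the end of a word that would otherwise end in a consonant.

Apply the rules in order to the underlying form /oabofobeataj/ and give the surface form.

Rule 1 (intervocalic spirantization): /b/ is a stop between vowels /a/ and /o/, so it spirantizes to the fricative [v]. /b/ is a stop between vowels /o/ and /e/, so it spirantizes to the fricative [v]. /t/ is a stop between vowels /a/ and /a/, so it spirantizes to the fricative [s]. /oabofobeataj/ → oavofoveasaj.
Rule 2 (stop-cluster a-epenthesis): no segment meets the environment; /oavofoveasaj/ is unchanged.
Rule 3 (final i-epenthesis): the form ends in the consonant /j/, so [i] is inserted word-finally. /oavofoveasaj/ → oavofoveasaji.

oavofoveasaji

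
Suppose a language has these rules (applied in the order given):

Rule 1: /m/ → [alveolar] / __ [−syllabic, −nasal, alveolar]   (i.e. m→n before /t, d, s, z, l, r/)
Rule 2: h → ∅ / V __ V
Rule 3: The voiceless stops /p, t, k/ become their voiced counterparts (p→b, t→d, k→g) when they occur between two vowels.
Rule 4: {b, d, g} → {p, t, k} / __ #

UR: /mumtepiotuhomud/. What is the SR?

muntebioduomut

Rule 1 (nasal place assimilation): /m/ precedes the alveolar consonant /t/, so it assimilates in place to [n]. /mumtepiotuhomud/ → muntepiotuhomud.
Rule 2 (intervocalic h-deletion): /h/ occurs between vowels /u/ and /o/, so it deletes. /muntepiotuhomud/ → muntepiotuomud.
Rule 3 (intervocalic voicing): /p/ is a voiceless stop between vowels /e/ and /i/, so it voices to [b]. /t/ is a voiceless stop between vowels /o/ and /u/, so it voices to [d]. /muntepiotuomud/ → muntebioduomud.
Rule 4 (final devoicing): /d/ is a voiced stop in word-final position, so it devoices to [t]. /muntebioduomud/ → muntebioduomut.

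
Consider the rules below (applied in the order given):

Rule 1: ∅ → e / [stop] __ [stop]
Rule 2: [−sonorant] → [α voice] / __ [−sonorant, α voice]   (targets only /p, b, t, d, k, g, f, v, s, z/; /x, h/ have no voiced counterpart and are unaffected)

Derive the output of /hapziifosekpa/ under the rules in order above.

Rule 1 (stop-cluster e-epenthesis): /k/ and /p/ form a stop–stop cluster, so [e] is inserted between them. /hapziifosekpa/ → hapziifosekepa.
Rule 2 (regressive voicing assimilation): /p/ precedes the voiced obstruent /z/, so it voices to [b] by assimilation. /hapziifosekepa/ → habziifosekepa.

habziifosekepa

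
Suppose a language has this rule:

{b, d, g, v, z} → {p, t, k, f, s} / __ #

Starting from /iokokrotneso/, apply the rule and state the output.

No segment of /iokokrotneso/ meets the structural description of the rule, so the form surfaces unchanged.

iokokrotneso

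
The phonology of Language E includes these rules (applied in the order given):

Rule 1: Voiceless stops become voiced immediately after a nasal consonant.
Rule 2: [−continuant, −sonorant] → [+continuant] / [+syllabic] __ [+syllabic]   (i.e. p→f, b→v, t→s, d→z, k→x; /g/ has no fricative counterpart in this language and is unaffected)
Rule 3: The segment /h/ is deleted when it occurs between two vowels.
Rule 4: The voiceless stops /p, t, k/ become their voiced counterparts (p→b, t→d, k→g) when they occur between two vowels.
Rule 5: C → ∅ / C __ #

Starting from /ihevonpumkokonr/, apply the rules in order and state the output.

Rule 1 (post-nasal voicing): /p/ is a voiceless stop immediately after the nasal /n/, so it voices to [b]. /k/ is a voiceless stop immediately after the nasal /m/, so it voices to [g]. /ihevonpumkokonr/ → ihevonbumgokonr.
Rule 2 (intervocalic spirantization): /k/ is a stop between vowels /o/ and /o/, so it spirantizes to the fricative [x]. /ihevonbumgokonr/ → ihevonbumgoxonr.
Rule 3 (intervocalic h-deletion): /h/ occurs between vowels /i/ and /e/, so it deletes. /ihevonbumgoxonr/ → ievonbumgoxonr.
Rule 4 (intervocalic voicing): no segment meets the environment; /ievonbumgoxonr/ is unchanged.
Rule 5 (final cluster simplification): /r/ is the second consonant of a word-final cluster /nr/, so it deletes. /ievonbumgoxonr/ → ievonbumgoxon.

ievonbumgoxon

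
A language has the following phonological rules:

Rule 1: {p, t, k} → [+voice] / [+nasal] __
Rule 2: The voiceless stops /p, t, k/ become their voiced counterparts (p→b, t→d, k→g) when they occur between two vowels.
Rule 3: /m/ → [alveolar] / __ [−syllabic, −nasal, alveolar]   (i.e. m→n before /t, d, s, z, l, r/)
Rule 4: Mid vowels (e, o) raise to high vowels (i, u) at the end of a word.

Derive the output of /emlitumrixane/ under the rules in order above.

Rule 1 (post-nasal voicing): no segment meets the environment; /emlitumrixane/ is unchanged.
Rule 2 (intervocalic voicing): /t/ is a voiceless stop between vowels /i/ and /u/, so it voices to [d]. /emlitumrixane/ → emlidumrixane.
Rule 3 (nasal place assimilation): /m/ precedes the alveolar consonant /l/, so it assimilates in place to [n]. /m/ precedes the alveolar consonant /r/, so it assimilates in place to [n]. /emlidumrixane/ → enlidunrixane.
Rule 4 (final vowel raising): /e/ is a mid vowel in word-final position, so it raises to [i]. /enlidunrixane/ → enlidunrixani.

enlidunrixani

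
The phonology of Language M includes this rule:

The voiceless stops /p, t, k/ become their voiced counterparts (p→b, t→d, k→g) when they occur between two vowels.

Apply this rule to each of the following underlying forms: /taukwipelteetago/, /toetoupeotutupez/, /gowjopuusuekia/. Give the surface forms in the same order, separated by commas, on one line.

/taukwipelteetago/: /p/ is a voiceless stop between vowels /i/ and /e/, so it voices to [b]. /t/ is a voiceless stop between vowels /e/ and /a/, so it voices to [d]. → [taukwibelteedago].
/toetoupeotutupez/: /t/ is a voiceless stop between vowels /e/ and /o/, so it voices to [d]. /p/ is a voiceless stop between vowels /u/ and /e/, so it voices to [b]. /t/ is a voiceless stop between vowels /o/ and /u/, so it voices to [d]. /t/ is a voiceless stop between vowels /u/ and /u/, so it voices to [d]. /p/ is a voiceless stop between vowels /u/ and /e/, so it voices to [b]. → [toedoubeodudubez].
/gowjopuusuekia/: /p/ is a voiceless stop between vowels /o/ and /u/, so it voices to [b]. /k/ is a voiceless stop between vowels /e/ and /i/, so it voices to [g]. → [gowjobuusuegia].

taukwibelteedago, toedoubeodudubez, gowjobuusuegia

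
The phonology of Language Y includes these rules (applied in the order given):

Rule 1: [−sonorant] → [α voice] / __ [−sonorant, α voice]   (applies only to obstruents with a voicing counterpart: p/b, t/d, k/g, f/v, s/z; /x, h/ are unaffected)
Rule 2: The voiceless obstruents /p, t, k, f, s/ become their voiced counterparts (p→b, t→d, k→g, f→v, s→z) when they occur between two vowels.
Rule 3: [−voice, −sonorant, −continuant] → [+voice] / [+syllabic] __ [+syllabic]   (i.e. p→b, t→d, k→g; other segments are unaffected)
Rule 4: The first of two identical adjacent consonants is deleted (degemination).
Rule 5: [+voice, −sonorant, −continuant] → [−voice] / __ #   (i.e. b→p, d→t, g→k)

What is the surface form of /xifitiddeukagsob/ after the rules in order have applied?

Rule 1 (regressive voicing assimilation): /g/ precedes the voiceless obstruent /s/, so it devoices to [k] by assimilation. /xifitiddeukagsob/ → xifitiddeukaksob.
Rule 2 (intervocalic voicing): /f/ is a voiceless obstruent between vowels /i/ and /i/, so it voices to [v]. /t/ is a voiceless obstruent between vowels /i/ and /i/, so it voices to [d]. /k/ is a voiceless obstruent between vowels /u/ and /a/, so it voices to [g]. /xifitiddeukaksob/ → xivididdeugaksob.
Rule 3 (intervocalic voicing): no segment meets the environment; /xivididdeugaksob/ is unchanged.
Rule 4 (degemination): /dd/ is a geminate; the first /d/ deletes. /xivididdeugaksob/ → xividideugaksob.
Rule 5 (final devoicing): /b/ is a voiced stop in word-final position, so it devoices to [p]. /xividideugaksob/ → xividideugaksop.

xividideugaksop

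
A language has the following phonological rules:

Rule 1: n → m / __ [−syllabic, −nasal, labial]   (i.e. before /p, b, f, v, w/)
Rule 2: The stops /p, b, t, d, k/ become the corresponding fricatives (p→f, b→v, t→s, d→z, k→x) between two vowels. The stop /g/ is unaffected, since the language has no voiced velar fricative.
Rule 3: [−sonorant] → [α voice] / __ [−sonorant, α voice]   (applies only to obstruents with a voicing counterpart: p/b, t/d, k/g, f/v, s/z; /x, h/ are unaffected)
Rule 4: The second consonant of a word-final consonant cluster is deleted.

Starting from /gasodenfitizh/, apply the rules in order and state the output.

gasozemfisis

Rule 1 (nasal place assimilation): /n/ precedes the labial consonant /f/, so it assimilates in place to [m]. /gasodenfitizh/ → gasodemfitizh.
Rule 2 (intervocalic spirantization): /d/ is a stop between vowels /o/ and /e/, so it spirantizes to the fricative [z]. /t/ is a stop between vowels /i/ and /i/, so it spirantizes to the fricative [s]. /gasodemfitizh/ → gasozemfisizh.
Rule 3 (regressive voicing assimilation): /z/ precedes the voiceless obstruent /h/, so it devoices to [s] by assimilation. /gasozemfisizh/ → gasozemfisish.
Rule 4 (final cluster simplification): /h/ is the second consonant of a word-final cluster /sh/, so it deletes. /gasozemfisish/ → gasozemfisis.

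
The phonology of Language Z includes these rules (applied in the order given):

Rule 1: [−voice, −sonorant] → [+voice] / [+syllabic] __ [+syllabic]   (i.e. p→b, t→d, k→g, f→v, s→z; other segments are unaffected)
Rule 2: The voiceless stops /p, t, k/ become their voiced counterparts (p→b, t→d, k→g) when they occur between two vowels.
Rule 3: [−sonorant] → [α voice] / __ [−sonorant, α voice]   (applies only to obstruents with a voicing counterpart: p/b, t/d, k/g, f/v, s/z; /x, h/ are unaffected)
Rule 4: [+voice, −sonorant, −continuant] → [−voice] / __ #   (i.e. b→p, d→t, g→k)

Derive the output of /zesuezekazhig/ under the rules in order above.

zezuezegashik

Rule 1 (intervocalic voicing): /s/ is a voiceless obstruent between vowels /e/ and /u/, so it voices to [z]. /k/ is a voiceless obstruent between vowels /e/ and /a/, so it voices to [g]. /zesuezekazhig/ → zezuezegazhig.
Rule 2 (intervocalic voicing): no segment meets the environment; /zezuezegazhig/ is unchanged.
Rule 3 (regressive voicing assimilation): /z/ precedes the voiceless obstruent /h/, so it devoices to [s] by assimilation. /zezuezegazhig/ → zezuezegashig.
Rule 4 (final devoicing): /g/ is a voiced stop in word-final position, so it devoices to [k]. /zezuezegashig/ → zezuezegashik.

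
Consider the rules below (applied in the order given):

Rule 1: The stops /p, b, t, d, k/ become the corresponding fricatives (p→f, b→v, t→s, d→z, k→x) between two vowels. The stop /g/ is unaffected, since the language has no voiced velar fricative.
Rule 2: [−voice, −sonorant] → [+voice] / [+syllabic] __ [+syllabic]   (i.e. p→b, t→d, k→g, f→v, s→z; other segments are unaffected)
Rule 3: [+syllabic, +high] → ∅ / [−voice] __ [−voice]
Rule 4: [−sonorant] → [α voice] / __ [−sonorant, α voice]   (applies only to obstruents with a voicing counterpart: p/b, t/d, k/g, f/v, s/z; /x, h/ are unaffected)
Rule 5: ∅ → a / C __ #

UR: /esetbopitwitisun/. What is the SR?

ezedbovitwizizuna

Rule 1 (intervocalic spirantization): /p/ is a stop between vowels /o/ and /i/, so it spirantizes to the fricative [f]. /t/ is a stop between vowels /i/ and /i/, so it spirantizes to the fricative [s]. /esetbopitwitisun/ → esetbofitwisisun.
Rule 2 (intervocalic voicing): /s/ is a voiceless obstruent between vowels /e/ and /e/, so it voices to [z]. /f/ is a voiceless obstruent between vowels /o/ and /i/, so it voices to [v]. /s/ is a voiceless obstruent between vowels /i/ and /i/, so it voices to [z]. /s/ is a voiceless obstruent between vowels /i/ and /u/, so it voices to [z]. /esetbofitwisisun/ → ezetbovitwizizun.
Rule 3 (high vowel syncope): no segment meets the environment; /ezetbovitwizizun/ is unchanged.
Rule 4 (regressive voicing assimilation): /t/ precedes the voiced obstruent /b/, so it voices to [d] by assimilation. /ezetbovitwizizun/ → ezedbovitwizizun.
Rule 5 (final a-epenthesis): the form ends in the consonant /n/, so [a] is inserted word-finally. /ezedbovitwizizun/ → ezedbovitwizizuna.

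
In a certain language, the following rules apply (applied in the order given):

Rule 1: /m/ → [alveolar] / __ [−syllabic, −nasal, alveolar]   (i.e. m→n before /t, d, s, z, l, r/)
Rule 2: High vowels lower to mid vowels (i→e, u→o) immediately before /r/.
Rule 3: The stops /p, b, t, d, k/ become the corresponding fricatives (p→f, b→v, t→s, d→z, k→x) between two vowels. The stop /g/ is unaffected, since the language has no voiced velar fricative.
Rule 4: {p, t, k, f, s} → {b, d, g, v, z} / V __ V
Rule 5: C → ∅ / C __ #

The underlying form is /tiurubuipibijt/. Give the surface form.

Rule 1 (nasal place assimilation): no segment meets the environment; /tiurubuipibijt/ is unchanged.
Rule 2 (pre-rhotic lowering): /u/ is a high vowel immediately before /r/, so it lowers to [o]. /tiurubuipibijt/ → tiorubuipibijt.
Rule 3 (intervocalic spirantization): /b/ is a stop between vowels /u/ and /u/, so it spirantizes to the fricative [v]. /p/ is a stop between vowels /i/ and /i/, so it spirantizes to the fricative [f]. /b/ is a stop between vowels /i/ and /i/, so it spirantizes to the fricative [v]. /tiorubuipibijt/ → tioruvuifivijt.
Rule 4 (intervocalic voicing): /f/ is a voiceless obstruent between vowels /i/ and /i/, so it voices to [v]. /tioruvuifivijt/ → tioruvuivivijt.
Rule 5 (final cluster simplification): /t/ is the second consonant of a word-final cluster /jt/, so it deletes. /tioruvuivivijt/ → tioruvuivivij.

tioruvuivivij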